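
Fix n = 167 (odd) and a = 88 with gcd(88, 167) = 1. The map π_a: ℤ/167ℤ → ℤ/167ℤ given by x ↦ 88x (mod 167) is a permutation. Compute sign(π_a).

Start at x=31: 31 → 56 → 85 → 132 → 93 → 1 → 88 → … (one orbit).
Decompose π into cycles: lengths [83, 83, 1] (3 cycles, including the fixed point 0).
With 3 cycles on 167 points, sign = (−1)^{167−3} = +1.
(88|167)_J = +1 (Zolotarev's lemma cross-check).

+1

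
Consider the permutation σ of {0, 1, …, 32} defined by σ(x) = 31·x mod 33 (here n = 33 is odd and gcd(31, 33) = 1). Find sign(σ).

Start at x=16: 16 → 1 → 31 → 4 → 25 → 16 (one orbit).
9 cycles of lengths [5, 5, 5, 5, 5, 5, 1, 1, 1].
33 − 9 = 24 transpositions; sign(π) = (−1)^24 = +1.

+1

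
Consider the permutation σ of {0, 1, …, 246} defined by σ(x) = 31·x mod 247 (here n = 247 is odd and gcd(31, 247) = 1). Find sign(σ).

Trace 64: π^k(64) = [64, 8, 1, 31, 220, 151, 235] for k=0..6.
25 cycles of lengths [12, 12, 12, 12, 12, 12, 12, 12, 12, 12, 12, 12, 12, 12, 12, 12, 12, 12, 6, 6, 6, 4, 4, 4, 1].
sign(π) = (−1)^{n − #cycles} = (−1)^{247−25} = (−1)^222 = +1.
The Jacobi symbol (31|247) = +1 (Zolotarev) agrees.

+1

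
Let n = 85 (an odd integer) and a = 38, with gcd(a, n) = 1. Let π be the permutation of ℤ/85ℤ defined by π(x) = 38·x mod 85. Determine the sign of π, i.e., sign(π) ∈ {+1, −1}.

-1

Trace 47: π^k(47) = [47, 1, 38, 84] for k=0..3.
π_38 has 22 disjoint cycles with lengths [4, 4, 4, 4, 4, 4, 4, 4, 4, 4, 4, 4, 4, 4, 4, 4, 4, 4, 4, 4, 4, 1] on {0,…,84}.
With 22 cycles on 85 points, sign = (−1)^{85−22} = -1.
The Jacobi symbol (38|85) = -1 (Zolotarev) agrees.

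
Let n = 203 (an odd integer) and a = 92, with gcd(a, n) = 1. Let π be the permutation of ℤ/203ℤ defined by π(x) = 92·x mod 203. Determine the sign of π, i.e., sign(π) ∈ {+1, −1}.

+1

Trace 22: π^k(22) = [22, 197, 57, 169, 120, 78, 71] for k=0..6.
The orbit structure of x ↦ 92x mod 203: 21 orbits of sizes [14, 14, 14, 14, 14, 14, 14, 14, 14, 14, 14, 14, 14, 14, 1, 1, 1, 1, 1, 1, 1].
21 cycles on 203: each ℓ→(−1)^(ℓ−1), product (−1)^182 = +1.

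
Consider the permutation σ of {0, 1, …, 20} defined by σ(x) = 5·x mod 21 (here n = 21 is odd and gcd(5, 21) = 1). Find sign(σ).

+1

Start at x=4: 4 → 20 → 16 → 17 → 1 → 5 → 4 (one orbit).
Cycle type of π: 6×3 + 2 + 1; total 5 cycles.
5 cycles on 21: each ℓ→(−1)^(ℓ−1), product (−1)^16 = +1.
Via Zolotarev, sign(π_{5}) = (5|21) = +1.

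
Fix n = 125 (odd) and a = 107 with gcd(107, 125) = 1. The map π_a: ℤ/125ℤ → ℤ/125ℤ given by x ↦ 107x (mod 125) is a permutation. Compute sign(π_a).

-1

Trace 68: π^k(68) = [68, 26, 32, 49, 118, 1, 107] for k=0..6.
The orbit structure of x ↦ 107x mod 125: 12 orbits of sizes [20, 20, 20, 20, 20, 4, 4, 4, 4, 4, 4, 1].
Σ(ℓ_i−1) = 125−12 = 113; sign = (−1)^113 = -1.
Via Zolotarev, sign(π_{107}) = (107|125) = -1.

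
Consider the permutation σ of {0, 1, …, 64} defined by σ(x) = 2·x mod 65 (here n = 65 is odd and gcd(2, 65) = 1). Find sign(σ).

+1

Trace 2: π^k(2) = [2, 4, 8, 16, 32, 64, 63] for k=0..6.
π_2 has 7 disjoint cycles with lengths [12, 12, 12, 12, 12, 4, 1] on {0,…,64}.
sign(π) = (−1)^{n − #cycles} = (−1)^{65−7} = (−1)^58 = +1.
Via Zolotarev, sign(π_{2}) = (2|65) = +1.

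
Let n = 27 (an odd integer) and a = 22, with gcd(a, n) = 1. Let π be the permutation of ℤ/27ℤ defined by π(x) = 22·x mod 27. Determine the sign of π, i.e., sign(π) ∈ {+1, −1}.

Orbit of 25 under x↦22x: [25, 10, 4, 7, 19, 13, 16]… (length divides ord_27(22)).
Cycle lengths of π_22 on ℤ/27ℤ: [9, 9, 3, 3, 1, 1, 1]; 7 cycles in total.
27 − 7 = 20 transpositions; sign(π) = (−1)^20 = +1.
Zolotarev: (22|27) = +1, matching the cycle-count sign.

+1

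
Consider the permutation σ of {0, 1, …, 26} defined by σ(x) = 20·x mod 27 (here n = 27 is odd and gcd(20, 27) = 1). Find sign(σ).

Orbit of 26 under x↦20x: [26, 7, 5, 19, 2, 13, 17]… (length divides ord_27(20)).
Cycle type of π: 18 + 6 + 2 + 1; total 4 cycles.
n − c = 27 − 4 = 23; sign = (−1)^23 = -1.

-1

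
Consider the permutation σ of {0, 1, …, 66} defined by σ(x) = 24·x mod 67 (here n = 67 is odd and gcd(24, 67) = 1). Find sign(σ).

Orbit of 59 under x↦24x: [59, 9, 15, 25, 64, 62, 14]… (length divides ord_67(24)).
Cycle lengths of π_24 on ℤ/67ℤ: [11, 11, 11, 11, 11, 11, 1]; 7 cycles in total.
67 − 7 = 60 transpositions; sign(π) = (−1)^60 = +1.

+1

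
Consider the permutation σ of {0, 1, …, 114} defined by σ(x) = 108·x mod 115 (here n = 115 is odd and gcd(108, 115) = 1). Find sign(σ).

-1

Trace 82: π^k(82) = [82, 1, 108, 49, 2, 101, 98] for k=0..6.
6 cycles of lengths [44, 44, 11, 11, 4, 1].
6 cycles on 115: each ℓ→(−1)^(ℓ−1), product (−1)^109 = -1.
The Jacobi symbol (108|115) = -1 (Zolotarev) agrees.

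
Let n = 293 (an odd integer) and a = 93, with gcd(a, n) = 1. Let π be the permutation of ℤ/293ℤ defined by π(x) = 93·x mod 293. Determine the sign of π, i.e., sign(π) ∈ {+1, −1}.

Start at x=17: 17 → 116 → 240 → 52 → 148 → 286 → 228 → … (one orbit).
π_93 has 2 disjoint cycles with lengths [292, 1] on {0,…,292}.
293 − 2 = 291 transpositions; sign(π) = (−1)^291 = -1.

-1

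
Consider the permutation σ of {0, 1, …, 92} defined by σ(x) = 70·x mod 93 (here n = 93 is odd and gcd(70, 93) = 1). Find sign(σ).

Start at x=4: 4 → 1 → 70 → 64 → 16 → 4 (one orbit).
Cycle type of π: 5×18 + 1×3; total 21 cycles.
93 − 21 = 72 transpositions; sign(π) = (−1)^72 = +1.

+1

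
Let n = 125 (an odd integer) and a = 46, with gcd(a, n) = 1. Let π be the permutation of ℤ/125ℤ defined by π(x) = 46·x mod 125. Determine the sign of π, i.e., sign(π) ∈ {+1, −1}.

Start at x=21: 21 → 91 → 61 → 56 → 76 → 121 → 66 → … (one orbit).
13 cycles of lengths [25, 25, 25, 25, 5, 5, 5, 5, 1, 1, 1, 1, 1].
With 13 cycles on 125 points, sign = (−1)^{125−13} = +1.

+1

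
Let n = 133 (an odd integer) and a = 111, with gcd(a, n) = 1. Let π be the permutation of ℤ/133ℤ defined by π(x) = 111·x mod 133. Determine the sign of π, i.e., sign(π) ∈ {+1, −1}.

Trace 64: π^k(64) = [64, 55, 120, 20, 92, 104, 106] for k=0..6.
Cycle type of π: 18×6 + 9×2 + 2×3 + 1; total 12 cycles.
12 cycles on 133: each ℓ→(−1)^(ℓ−1), product (−1)^121 = -1.
Via Zolotarev, sign(π_{111}) = (111|133) = -1.

-1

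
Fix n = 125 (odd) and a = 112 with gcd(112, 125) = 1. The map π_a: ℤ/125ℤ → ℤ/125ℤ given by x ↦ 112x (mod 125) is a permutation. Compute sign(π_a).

-1

Start at x=112: 112 → 44 → 53 → 61 → 82 → 59 → 108 → … (one orbit).
Cycle lengths of π_112 on ℤ/125ℤ: [100, 20, 4, 1]; 4 cycles in total.
125 − 4 = 121 transpositions; sign(π) = (−1)^121 = -1.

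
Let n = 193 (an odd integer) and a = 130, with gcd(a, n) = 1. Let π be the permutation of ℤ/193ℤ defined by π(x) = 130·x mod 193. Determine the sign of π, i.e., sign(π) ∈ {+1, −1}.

+1

Orbit of 130 under x↦130x: [130, 109, 81, 108, 144, 192, 63]… (length divides ord_193(130)).
π_130 has 17 disjoint cycles with lengths [12, 12, 12, 12, 12, 12, 12, 12, 12, 12, 12, 12, 12, 12, 12, 12, 1] on {0,…,192}.
Σ(ℓ_i−1) = 193−17 = 176; sign = (−1)^176 = +1.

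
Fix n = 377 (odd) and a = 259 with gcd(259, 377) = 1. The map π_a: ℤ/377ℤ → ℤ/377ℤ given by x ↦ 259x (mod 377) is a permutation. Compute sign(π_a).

-1

Start at x=170: 170 → 298 → 274 → 90 → 313 → 12 → 92 → … (one orbit).
Cycle type of π: 28×13 + 2×6 + 1; total 20 cycles.
With 20 cycles on 377 points, sign = (−1)^{377−20} = -1.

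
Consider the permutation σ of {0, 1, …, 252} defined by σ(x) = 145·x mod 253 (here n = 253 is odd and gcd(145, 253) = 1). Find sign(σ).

+1

Start at x=129: 129 → 236 → 65 → 64 → 172 → 146 → 171 → … (one orbit).
π_145 has 5 disjoint cycles with lengths [110, 110, 22, 10, 1] on {0,…,252}.
Σ(ℓ_i−1) = 253−5 = 248; sign = (−1)^248 = +1.
The Jacobi symbol (145|253) = +1 (Zolotarev) agrees.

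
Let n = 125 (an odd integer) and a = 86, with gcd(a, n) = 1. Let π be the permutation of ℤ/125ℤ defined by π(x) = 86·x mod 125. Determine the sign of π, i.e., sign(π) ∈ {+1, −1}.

+1

Trace 11: π^k(11) = [11, 71, 106, 116, 101, 61, 121] for k=0..6.
π_86 has 13 disjoint cycles with lengths [25, 25, 25, 25, 5, 5, 5, 5, 1, 1, 1, 1, 1] on {0,…,124}.
sign(π) = (−1)^{n − #cycles} = (−1)^{125−13} = (−1)^112 = +1.
Zolotarev: (86|125) = +1, matching the cycle-count sign.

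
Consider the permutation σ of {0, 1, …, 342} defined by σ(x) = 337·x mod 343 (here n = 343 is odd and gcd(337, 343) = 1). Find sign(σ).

+1

Orbit of 148 under x↦337x: [148, 141, 183, 274, 71, 260, 155]… (length divides ord_343(337)).
19 cycles of lengths [49, 49, 49, 49, 49, 49, 7, 7, 7, 7, 7, 7, 1, 1, 1, 1, 1, 1, 1].
19 cycles on 343: each ℓ→(−1)^(ℓ−1), product (−1)^324 = +1.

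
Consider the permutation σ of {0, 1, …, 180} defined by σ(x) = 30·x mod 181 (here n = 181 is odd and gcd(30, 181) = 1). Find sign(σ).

-1

Trace 56: π^k(56) = [56, 51, 82, 107, 133, 8, 59] for k=0..6.
π_30 has 4 disjoint cycles with lengths [60, 60, 60, 1] on {0,…,180}.
With 4 cycles on 181 points, sign = (−1)^{181−4} = -1.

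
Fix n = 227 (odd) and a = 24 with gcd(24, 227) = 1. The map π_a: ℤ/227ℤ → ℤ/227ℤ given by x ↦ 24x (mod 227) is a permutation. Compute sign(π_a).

Trace 222: π^k(222) = [222, 107, 71, 115, 36, 183, 79] for k=0..6.
π_24 has 2 disjoint cycles with lengths [226, 1] on {0,…,226}.
With 2 cycles on 227 points, sign = (−1)^{227−2} = -1.

-1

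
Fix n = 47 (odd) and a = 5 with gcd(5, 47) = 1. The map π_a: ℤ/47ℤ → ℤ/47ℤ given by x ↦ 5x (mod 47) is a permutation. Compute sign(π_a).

-1

Trace 7: π^k(7) = [7, 35, 34, 29, 4, 20, 6] for k=0..6.
Cycle type of π: 46 + 1; total 2 cycles.
With 2 cycles on 47 points, sign = (−1)^{47−2} = -1.
Via Zolotarev, sign(π_{5}) = (5|47) = -1.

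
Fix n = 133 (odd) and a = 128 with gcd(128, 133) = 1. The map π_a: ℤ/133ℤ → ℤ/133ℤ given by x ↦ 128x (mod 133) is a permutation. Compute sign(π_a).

Trace 113: π^k(113) = [113, 100, 32, 106, 2, 123, 50] for k=0..6.
The orbit structure of x ↦ 128x mod 133: 10 orbits of sizes [18, 18, 18, 18, 18, 18, 18, 3, 3, 1].
With 10 cycles on 133 points, sign = (−1)^{133−10} = -1.

-1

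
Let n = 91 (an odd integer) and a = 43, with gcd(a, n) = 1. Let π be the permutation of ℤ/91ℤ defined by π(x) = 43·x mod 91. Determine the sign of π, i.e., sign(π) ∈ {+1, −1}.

+1

Trace 22: π^k(22) = [22, 36, 1, 43, 29, 64] for k=0..5.
Cycle type of π: 6×14 + 1×7; total 21 cycles.
21 cycles on 91: each ℓ→(−1)^(ℓ−1), product (−1)^70 = +1.
(43|91)_J = +1 (Zolotarev's lemma cross-check).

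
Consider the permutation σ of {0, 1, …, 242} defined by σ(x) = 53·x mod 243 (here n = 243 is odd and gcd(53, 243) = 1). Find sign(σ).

-1

Start at x=134: 134 → 55 → 242 → 190 → 107 → 82 → 215 → … (one orbit).
Cycle lengths of π_53 on ℤ/243ℤ: [18, 18, 18, 18, 18, 18, 18, 18, 18, 6, 6, 6, 6, 6, 6, 6, 6, 6, 2, 2, 2, 2, 2, 2, 2, 2, 2, 2, 2, 2, 2, 1]; 32 cycles in total.
Σ(ℓ_i−1) = 243−32 = 211; sign = (−1)^211 = -1.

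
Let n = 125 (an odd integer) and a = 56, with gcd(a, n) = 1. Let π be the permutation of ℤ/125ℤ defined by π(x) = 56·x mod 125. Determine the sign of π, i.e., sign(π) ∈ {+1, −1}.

+1

Trace 106: π^k(106) = [106, 61, 41, 46, 76, 6, 86] for k=0..6.
13 cycles of lengths [25, 25, 25, 25, 5, 5, 5, 5, 1, 1, 1, 1, 1].
n − c = 125 − 13 = 112; sign = (−1)^112 = +1.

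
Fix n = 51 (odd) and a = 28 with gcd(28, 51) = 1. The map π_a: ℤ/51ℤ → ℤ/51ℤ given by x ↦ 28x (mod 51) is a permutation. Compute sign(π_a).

Trace 7: π^k(7) = [7, 43, 31, 1, 28, 19, 22] for k=0..6.
Cycle type of π: 16×3 + 1×3; total 6 cycles.
Σ(ℓ_i−1) = 51−6 = 45; sign = (−1)^45 = -1.
(28|51)_J = -1 (Zolotarev's lemma cross-check).

-1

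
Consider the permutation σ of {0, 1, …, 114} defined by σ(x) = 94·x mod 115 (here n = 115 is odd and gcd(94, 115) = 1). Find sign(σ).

+1

Start at x=101: 101 → 64 → 36 → 49 → 6 → 104 → 1 → … (one orbit).
π_94 has 9 disjoint cycles with lengths [22, 22, 22, 22, 11, 11, 2, 2, 1] on {0,…,114}.
n − c = 115 − 9 = 106; sign = (−1)^106 = +1.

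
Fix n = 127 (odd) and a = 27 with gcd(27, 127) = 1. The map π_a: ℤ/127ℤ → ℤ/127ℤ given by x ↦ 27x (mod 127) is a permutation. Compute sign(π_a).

-1

Trace 8: π^k(8) = [8, 89, 117, 111, 76, 20, 32] for k=0..6.
The orbit structure of x ↦ 27x mod 127: 4 orbits of sizes [42, 42, 42, 1].
127 − 4 = 123 transpositions; sign(π) = (−1)^123 = -1.
Zolotarev: (27|127) = -1, matching the cycle-count sign.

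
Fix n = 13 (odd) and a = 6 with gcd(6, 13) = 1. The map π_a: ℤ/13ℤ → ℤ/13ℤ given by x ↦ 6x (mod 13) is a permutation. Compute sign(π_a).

Start at x=1: 1 → 6 → 10 → 8 → 9 → 2 → 12 → … (one orbit).
Cycle type of π: 12 + 1; total 2 cycles.
With 2 cycles on 13 points, sign = (−1)^{13−2} = -1.

-1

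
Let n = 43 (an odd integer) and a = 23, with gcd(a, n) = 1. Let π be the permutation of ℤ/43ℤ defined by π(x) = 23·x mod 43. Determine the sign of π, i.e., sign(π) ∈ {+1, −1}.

Trace 31: π^k(31) = [31, 25, 16, 24, 36, 11, 38] for k=0..6.
Cycle lengths of π_23 on ℤ/43ℤ: [21, 21, 1]; 3 cycles in total.
Σ(ℓ_i−1) = 43−3 = 40; sign = (−1)^40 = +1.
The Jacobi symbol (23|43) = +1 (Zolotarev) agrees.

+1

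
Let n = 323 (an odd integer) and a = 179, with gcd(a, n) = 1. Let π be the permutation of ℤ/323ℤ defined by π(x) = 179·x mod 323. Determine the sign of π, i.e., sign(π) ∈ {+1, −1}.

Orbit of 115 under x↦179x: [115, 236, 254, 246, 106, 240, 1]… (length divides ord_323(179)).
Cycle type of π: 24×12 + 8×2 + 6×3 + 1; total 18 cycles.
n − c = 323 − 18 = 305; sign = (−1)^305 = -1.
Check: (179/323) = -1 by Zolotarev.

-1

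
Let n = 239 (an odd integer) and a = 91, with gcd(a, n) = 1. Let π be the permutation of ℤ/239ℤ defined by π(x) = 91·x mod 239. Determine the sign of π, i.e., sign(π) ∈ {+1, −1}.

Trace 180: π^k(180) = [180, 128, 176, 3, 34, 226, 12] for k=0..6.
Cycle lengths of π_91 on ℤ/239ℤ: [119, 119, 1]; 3 cycles in total.
Σ(ℓ_i−1) = 239−3 = 236; sign = (−1)^236 = +1.

+1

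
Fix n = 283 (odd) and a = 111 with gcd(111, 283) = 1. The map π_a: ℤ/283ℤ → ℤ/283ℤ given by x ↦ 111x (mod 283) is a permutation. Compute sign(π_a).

Start at x=158: 158 → 275 → 244 → 199 → 15 → 250 → 16 → … (one orbit).
Cycle type of π: 47×6 + 1; total 7 cycles.
With 7 cycles on 283 points, sign = (−1)^{283−7} = +1.
The Jacobi symbol (111|283) = +1 (Zolotarev) agrees.

+1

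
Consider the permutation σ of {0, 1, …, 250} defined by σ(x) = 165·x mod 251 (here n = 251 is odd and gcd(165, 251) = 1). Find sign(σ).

-1

Trace 36: π^k(36) = [36, 167, 196, 212, 91, 206, 105] for k=0..6.
The orbit structure of x ↦ 165x mod 251: 2 orbits of sizes [250, 1].
With 2 cycles on 251 points, sign = (−1)^{251−2} = -1.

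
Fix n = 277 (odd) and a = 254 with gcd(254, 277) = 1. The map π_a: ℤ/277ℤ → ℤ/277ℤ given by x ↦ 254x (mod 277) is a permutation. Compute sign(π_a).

Trace 116: π^k(116) = [116, 102, 147, 220, 203, 40, 188] for k=0..6.
Cycle type of π: 138×2 + 1; total 3 cycles.
277 − 3 = 274 transpositions; sign(π) = (−1)^274 = +1.

+1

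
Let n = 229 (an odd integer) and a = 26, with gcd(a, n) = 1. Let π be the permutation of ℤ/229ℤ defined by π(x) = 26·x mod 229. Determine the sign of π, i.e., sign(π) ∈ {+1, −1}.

Trace 11: π^k(11) = [11, 57, 108, 60, 186, 27, 15] for k=0..6.
Decompose π into cycles: lengths [38, 38, 38, 38, 38, 38, 1] (7 cycles, including the fixed point 0).
n − c = 229 − 7 = 222; sign = (−1)^222 = +1.

+1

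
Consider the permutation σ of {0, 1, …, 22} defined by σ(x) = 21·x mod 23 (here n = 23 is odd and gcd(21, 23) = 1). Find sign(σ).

-1

Start at x=11: 11 → 1 → 21 → 4 → 15 → 16 → 14 → … (one orbit).
2 cycles of lengths [22, 1].
2 cycles on 23: each ℓ→(−1)^(ℓ−1), product (−1)^21 = -1.
Check: (21/23) = -1 by Zolotarev.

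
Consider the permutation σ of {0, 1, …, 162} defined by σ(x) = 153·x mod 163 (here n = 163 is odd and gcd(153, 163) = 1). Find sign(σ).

Orbit of 13 under x↦153x: [13, 33, 159, 40, 89, 88, 98]… (length divides ord_163(153)).
π_153 has 2 disjoint cycles with lengths [162, 1] on {0,…,162}.
n − c = 163 − 2 = 161; sign = (−1)^161 = -1.
Check: (153/163) = -1 by Zolotarev.

-1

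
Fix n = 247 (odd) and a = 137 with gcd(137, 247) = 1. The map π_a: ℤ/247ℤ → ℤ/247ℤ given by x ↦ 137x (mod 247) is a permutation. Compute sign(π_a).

-1

Start at x=81: 81 → 229 → 4 → 54 → 235 → 85 → 36 → … (one orbit).
Cycle type of π: 36×6 + 12 + 9×2 + 1; total 10 cycles.
247 − 10 = 237 transpositions; sign(π) = (−1)^237 = -1.
Zolotarev: (137|247) = -1, matching the cycle-count sign.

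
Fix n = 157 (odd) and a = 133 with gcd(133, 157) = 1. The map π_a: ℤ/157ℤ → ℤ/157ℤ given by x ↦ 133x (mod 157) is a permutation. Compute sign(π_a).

Trace 37: π^k(37) = [37, 54, 117, 18, 39, 6, 13] for k=0..6.
Cycle lengths of π_133 on ℤ/157ℤ: [156, 1]; 2 cycles in total.
n − c = 157 − 2 = 155; sign = (−1)^155 = -1.
(133|157)_J = -1 (Zolotarev's lemma cross-check).

-1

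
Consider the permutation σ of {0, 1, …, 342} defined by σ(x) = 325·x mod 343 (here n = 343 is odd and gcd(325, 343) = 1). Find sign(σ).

-1

Trace 18: π^k(18) = [18, 19, 1, 325, 324, 342] for k=0..5.
Cycle lengths of π_325 on ℤ/343ℤ: [6, 6, 6, 6, 6, 6, 6, 6, 6, 6, 6, 6, 6, 6, 6, 6, 6, 6, 6, 6, 6, 6, 6, 6, 6, 6, 6, 6, 6, 6, 6, 6, 6, 6, 6, 6, 6, 6, 6, 6, 6, 6, 6, 6, 6, 6, 6, 6, 6, 6, 6, 6, 6, 6, 6, 6, 6, 1]; 58 cycles in total.
sign(π) = (−1)^{n − #cycles} = (−1)^{343−58} = (−1)^285 = -1.
(325|343)_J = -1 (Zolotarev's lemma cross-check).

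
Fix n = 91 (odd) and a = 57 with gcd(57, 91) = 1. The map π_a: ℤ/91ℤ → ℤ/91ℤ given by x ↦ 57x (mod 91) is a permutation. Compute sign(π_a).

Start at x=57: 57 → 64 → 8 → 1 → 57 (one orbit).
Cycle lengths of π_57 on ℤ/91ℤ: [4, 4, 4, 4, 4, 4, 4, 4, 4, 4, 4, 4, 4, 4, 4, 4, 4, 4, 4, 4, 4, 1, 1, 1, 1, 1, 1, 1]; 28 cycles in total.
sign(π) = (−1)^{n − #cycles} = (−1)^{91−28} = (−1)^63 = -1.

-1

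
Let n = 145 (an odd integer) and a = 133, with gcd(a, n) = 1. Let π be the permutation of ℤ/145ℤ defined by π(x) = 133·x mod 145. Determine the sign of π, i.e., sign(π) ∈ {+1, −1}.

+1

Start at x=133: 133 → 144 → 12 → 1 → 133 (one orbit).
Decompose π into cycles: lengths [4, 4, 4, 4, 4, 4, 4, 4, 4, 4, 4, 4, 4, 4, 4, 4, 4, 4, 4, 4, 4, 4, 4, 4, 4, 4, 4, 4, 4, 4, 4, 4, 4, 4, 4, 4, 1] (37 cycles, including the fixed point 0).
145 − 37 = 108 transpositions; sign(π) = (−1)^108 = +1.
Check: (133/145) = +1 by Zolotarev.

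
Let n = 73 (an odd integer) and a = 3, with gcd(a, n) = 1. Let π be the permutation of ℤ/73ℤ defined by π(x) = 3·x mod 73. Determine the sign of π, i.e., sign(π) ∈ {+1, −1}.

Orbit of 64 under x↦3x: [64, 46, 65, 49, 1, 3, 9]… (length divides ord_73(3)).
Cycle type of π: 12×6 + 1; total 7 cycles.
n − c = 73 − 7 = 66; sign = (−1)^66 = +1.
(3|73)_J = +1 (Zolotarev's lemma cross-check).

+1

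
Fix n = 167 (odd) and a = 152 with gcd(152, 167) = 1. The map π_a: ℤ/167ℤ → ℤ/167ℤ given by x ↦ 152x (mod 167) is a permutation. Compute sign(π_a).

Start at x=48: 48 → 115 → 112 → 157 → 150 → 88 → 16 → … (one orbit).
π_152 has 3 disjoint cycles with lengths [83, 83, 1] on {0,…,166}.
Σ(ℓ_i−1) = 167−3 = 164; sign = (−1)^164 = +1.

+1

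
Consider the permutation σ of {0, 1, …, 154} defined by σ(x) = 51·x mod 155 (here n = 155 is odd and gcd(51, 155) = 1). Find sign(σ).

Orbit of 76 under x↦51x: [76, 1, 51, 121, 126, 71, 56]… (length divides ord_155(51)).
π_51 has 15 disjoint cycles with lengths [15, 15, 15, 15, 15, 15, 15, 15, 15, 15, 1, 1, 1, 1, 1] on {0,…,154}.
n − c = 155 − 15 = 140; sign = (−1)^140 = +1.
Zolotarev: (51|155) = +1, matching the cycle-count sign.

+1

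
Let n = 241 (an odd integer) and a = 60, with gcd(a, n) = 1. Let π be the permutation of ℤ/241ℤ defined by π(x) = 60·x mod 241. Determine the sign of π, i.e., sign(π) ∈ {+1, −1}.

Trace 60: π^k(60) = [60, 226, 64, 225, 4, 240, 181] for k=0..6.
π_60 has 21 disjoint cycles with lengths [12, 12, 12, 12, 12, 12, 12, 12, 12, 12, 12, 12, 12, 12, 12, 12, 12, 12, 12, 12, 1] on {0,…,240}.
With 21 cycles on 241 points, sign = (−1)^{241−21} = +1.

+1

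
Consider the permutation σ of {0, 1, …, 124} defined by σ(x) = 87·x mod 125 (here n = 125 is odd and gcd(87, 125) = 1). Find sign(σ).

-1

Orbit of 36 under x↦87x: [36, 7, 109, 108, 21, 77, 74]… (length divides ord_125(87)).
Cycle lengths of π_87 on ℤ/125ℤ: [100, 20, 4, 1]; 4 cycles in total.
n − c = 125 − 4 = 121; sign = (−1)^121 = -1.
Zolotarev: (87|125) = -1, matching the cycle-count sign.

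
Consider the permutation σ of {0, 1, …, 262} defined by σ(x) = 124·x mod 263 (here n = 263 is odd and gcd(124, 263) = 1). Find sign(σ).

+1

Trace 99: π^k(99) = [99, 178, 243, 150, 190, 153, 36] for k=0..6.
Cycle lengths of π_124 on ℤ/263ℤ: [131, 131, 1]; 3 cycles in total.
3 cycles on 263: each ℓ→(−1)^(ℓ−1), product (−1)^260 = +1.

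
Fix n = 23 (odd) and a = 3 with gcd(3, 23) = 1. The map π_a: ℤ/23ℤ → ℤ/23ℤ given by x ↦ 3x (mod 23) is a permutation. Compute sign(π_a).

+1

Start at x=8: 8 → 1 → 3 → 9 → 4 → 12 → 13 → … (one orbit).
π_3 has 3 disjoint cycles with lengths [11, 11, 1] on {0,…,22}.
Σ(ℓ_i−1) = 23−3 = 20; sign = (−1)^20 = +1.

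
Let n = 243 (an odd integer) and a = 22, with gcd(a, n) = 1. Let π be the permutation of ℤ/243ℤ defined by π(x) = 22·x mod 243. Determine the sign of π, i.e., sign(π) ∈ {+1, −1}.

+1

Trace 211: π^k(211) = [211, 25, 64, 193, 115, 100, 13] for k=0..6.
Decompose π into cycles: lengths [81, 81, 27, 27, 9, 9, 3, 3, 1, 1, 1] (11 cycles, including the fixed point 0).
Σ(ℓ_i−1) = 243−11 = 232; sign = (−1)^232 = +1.
(22|243)_J = +1 (Zolotarev's lemma cross-check).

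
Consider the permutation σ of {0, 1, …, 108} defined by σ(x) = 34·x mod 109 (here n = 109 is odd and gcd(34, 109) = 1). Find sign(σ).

+1

Orbit of 108 under x↦34x: [108, 75, 43, 45, 4, 27, 46]… (length divides ord_109(34)).
7 cycles of lengths [18, 18, 18, 18, 18, 18, 1].
109 − 7 = 102 transpositions; sign(π) = (−1)^102 = +1.
Via Zolotarev, sign(π_{34}) = (34|109) = +1.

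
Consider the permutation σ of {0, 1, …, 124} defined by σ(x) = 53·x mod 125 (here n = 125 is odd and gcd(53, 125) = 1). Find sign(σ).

Orbit of 7 under x↦53x: [7, 121, 38, 14, 117, 76, 28]… (length divides ord_125(53)).
Cycle lengths of π_53 on ℤ/125ℤ: [100, 20, 4, 1]; 4 cycles in total.
With 4 cycles on 125 points, sign = (−1)^{125−4} = -1.
Via Zolotarev, sign(π_{53}) = (53|125) = -1.

-1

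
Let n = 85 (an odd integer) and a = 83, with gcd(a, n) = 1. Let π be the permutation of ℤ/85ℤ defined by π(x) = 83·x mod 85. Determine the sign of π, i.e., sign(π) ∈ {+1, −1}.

Trace 53: π^k(53) = [53, 64, 42, 1, 83, 4, 77] for k=0..6.
Cycle lengths of π_83 on ℤ/85ℤ: [8, 8, 8, 8, 8, 8, 8, 8, 8, 8, 4, 1]; 12 cycles in total.
12 cycles on 85: each ℓ→(−1)^(ℓ−1), product (−1)^73 = -1.
The Jacobi symbol (83|85) = -1 (Zolotarev) agrees.

-1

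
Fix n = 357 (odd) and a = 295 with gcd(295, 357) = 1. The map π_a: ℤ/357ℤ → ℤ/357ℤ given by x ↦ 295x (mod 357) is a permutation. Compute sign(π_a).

-1

Start at x=43: 43 → 190 → 1 → 295 → 274 → 148 → 106 → … (one orbit).
42 cycles of lengths [16, 16, 16, 16, 16, 16, 16, 16, 16, 16, 16, 16, 16, 16, 16, 16, 16, 16, 16, 16, 16, 1, 1, 1, 1, 1, 1, 1, 1, 1, 1, 1, 1, 1, 1, 1, 1, 1, 1, 1, 1, 1].
Σ(ℓ_i−1) = 357−42 = 315; sign = (−1)^315 = -1.
The Jacobi symbol (295|357) = -1 (Zolotarev) agrees.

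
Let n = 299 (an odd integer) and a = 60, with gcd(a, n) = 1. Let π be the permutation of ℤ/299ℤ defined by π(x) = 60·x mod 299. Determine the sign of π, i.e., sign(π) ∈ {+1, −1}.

+1

Trace 77: π^k(77) = [77, 135, 27, 125, 25, 5, 1] for k=0..6.
11 cycles of lengths [44, 44, 44, 44, 44, 44, 22, 4, 4, 4, 1].
11 cycles on 299: each ℓ→(−1)^(ℓ−1), product (−1)^288 = +1.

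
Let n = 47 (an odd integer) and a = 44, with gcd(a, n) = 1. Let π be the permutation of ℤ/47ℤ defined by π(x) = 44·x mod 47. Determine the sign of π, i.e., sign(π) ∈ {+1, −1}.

-1

Orbit of 31 under x↦44x: [31, 1, 44, 9, 20, 34, 39]… (length divides ord_47(44)).
Cycle type of π: 46 + 1; total 2 cycles.
n − c = 47 − 2 = 45; sign = (−1)^45 = -1.
(44|47)_J = -1 (Zolotarev's lemma cross-check).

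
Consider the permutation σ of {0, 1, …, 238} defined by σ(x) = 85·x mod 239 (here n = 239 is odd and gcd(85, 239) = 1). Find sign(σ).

+1

Orbit of 54 under x↦85x: [54, 49, 102, 66, 113, 45, 1]… (length divides ord_239(85)).
3 cycles of lengths [119, 119, 1].
n − c = 239 − 3 = 236; sign = (−1)^236 = +1.
Check: (85/239) = +1 by Zolotarev.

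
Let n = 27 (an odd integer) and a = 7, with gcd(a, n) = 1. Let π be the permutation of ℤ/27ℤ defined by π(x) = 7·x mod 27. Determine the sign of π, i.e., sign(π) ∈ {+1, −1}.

+1

Start at x=4: 4 → 1 → 7 → 22 → 19 → 25 → 13 → … (one orbit).
π_7 has 7 disjoint cycles with lengths [9, 9, 3, 3, 1, 1, 1] on {0,…,26}.
Σ(ℓ_i−1) = 27−7 = 20; sign = (−1)^20 = +1.
(7|27)_J = +1 (Zolotarev's lemma cross-check).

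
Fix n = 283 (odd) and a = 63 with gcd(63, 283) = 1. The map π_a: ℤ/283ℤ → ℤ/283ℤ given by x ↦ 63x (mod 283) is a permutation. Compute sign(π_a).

+1

Trace 176: π^k(176) = [176, 51, 100, 74, 134, 235, 89] for k=0..6.
Decompose π into cycles: lengths [141, 141, 1] (3 cycles, including the fixed point 0).
sign(π) = (−1)^{n − #cycles} = (−1)^{283−3} = (−1)^280 = +1.
Check: (63/283) = +1 by Zolotarev.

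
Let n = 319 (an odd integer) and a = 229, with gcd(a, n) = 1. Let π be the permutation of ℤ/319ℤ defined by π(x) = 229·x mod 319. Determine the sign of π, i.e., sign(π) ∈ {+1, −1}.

Orbit of 289 under x↦229x: [289, 148, 78, 317, 180, 69, 170]… (length divides ord_319(229)).
π_229 has 6 disjoint cycles with lengths [140, 140, 28, 5, 5, 1] on {0,…,318}.
6 cycles on 319: each ℓ→(−1)^(ℓ−1), product (−1)^313 = -1.

-1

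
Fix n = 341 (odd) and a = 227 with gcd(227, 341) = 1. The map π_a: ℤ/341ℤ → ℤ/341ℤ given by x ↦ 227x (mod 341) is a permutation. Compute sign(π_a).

Trace 82: π^k(82) = [82, 200, 47, 98, 81, 314, 9] for k=0..6.
Cycle type of π: 30×10 + 15×2 + 10 + 1; total 14 cycles.
Σ(ℓ_i−1) = 341−14 = 327; sign = (−1)^327 = -1.
Via Zolotarev, sign(π_{227}) = (227|341) = -1.

-1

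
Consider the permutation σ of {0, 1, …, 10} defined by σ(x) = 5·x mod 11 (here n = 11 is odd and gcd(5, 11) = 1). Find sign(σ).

+1

Orbit of 1 under x↦5x: [1, 5, 3, 4, 9]… (length divides ord_11(5)).
3 cycles of lengths [5, 5, 1].
With 3 cycles on 11 points, sign = (−1)^{11−3} = +1.
(5|11)_J = +1 (Zolotarev's lemma cross-check).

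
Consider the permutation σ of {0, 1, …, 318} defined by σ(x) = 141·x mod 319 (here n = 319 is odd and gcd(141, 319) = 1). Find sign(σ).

Trace 103: π^k(103) = [103, 168, 82, 78, 152, 59, 25] for k=0..6.
Cycle type of π: 35×8 + 7×4 + 5×2 + 1; total 15 cycles.
n − c = 319 − 15 = 304; sign = (−1)^304 = +1.
Via Zolotarev, sign(π_{141}) = (141|319) = +1.

+1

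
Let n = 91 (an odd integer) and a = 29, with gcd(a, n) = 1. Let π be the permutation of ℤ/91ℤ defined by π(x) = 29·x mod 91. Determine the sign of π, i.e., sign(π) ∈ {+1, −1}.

Orbit of 22 under x↦29x: [22, 1, 29]… (length divides ord_91(29)).
The orbit structure of x ↦ 29x mod 91: 35 orbits of sizes [3, 3, 3, 3, 3, 3, 3, 3, 3, 3, 3, 3, 3, 3, 3, 3, 3, 3, 3, 3, 3, 3, 3, 3, 3, 3, 3, 3, 1, 1, 1, 1, 1, 1, 1].
35 cycles on 91: each ℓ→(−1)^(ℓ−1), product (−1)^56 = +1.
The Jacobi symbol (29|91) = +1 (Zolotarev) agrees.

+1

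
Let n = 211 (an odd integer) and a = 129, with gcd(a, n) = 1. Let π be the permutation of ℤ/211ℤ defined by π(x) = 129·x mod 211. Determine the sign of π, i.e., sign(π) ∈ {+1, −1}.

-1

Start at x=90: 90 → 5 → 12 → 71 → 86 → 122 → 124 → … (one orbit).
4 cycles of lengths [70, 70, 70, 1].
With 4 cycles on 211 points, sign = (−1)^{211−4} = -1.
Via Zolotarev, sign(π_{129}) = (129|211) = -1.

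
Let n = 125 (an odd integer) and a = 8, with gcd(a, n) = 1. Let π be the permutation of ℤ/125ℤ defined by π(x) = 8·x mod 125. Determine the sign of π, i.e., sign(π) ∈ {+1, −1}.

-1

Start at x=19: 19 → 27 → 91 → 103 → 74 → 92 → 111 → … (one orbit).
The orbit structure of x ↦ 8x mod 125: 4 orbits of sizes [100, 20, 4, 1].
Σ(ℓ_i−1) = 125−4 = 121; sign = (−1)^121 = -1.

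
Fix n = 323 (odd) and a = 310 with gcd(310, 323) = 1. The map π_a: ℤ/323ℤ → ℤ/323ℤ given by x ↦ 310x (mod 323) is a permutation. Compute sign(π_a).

+1

Start at x=239: 239 → 123 → 16 → 115 → 120 → 55 → 254 → … (one orbit).
Cycle lengths of π_310 on ℤ/323ℤ: [36, 36, 36, 36, 36, 36, 36, 36, 9, 9, 4, 4, 4, 4, 1]; 15 cycles in total.
Σ(ℓ_i−1) = 323−15 = 308; sign = (−1)^308 = +1.
Zolotarev: (310|323) = +1, matching the cycle-count sign.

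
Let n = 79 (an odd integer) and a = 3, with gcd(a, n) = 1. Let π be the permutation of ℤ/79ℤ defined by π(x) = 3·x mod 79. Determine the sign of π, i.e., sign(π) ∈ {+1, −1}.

Start at x=28: 28 → 5 → 15 → 45 → 56 → 10 → 30 → … (one orbit).
Decompose π into cycles: lengths [78, 1] (2 cycles, including the fixed point 0).
sign(π) = (−1)^{n − #cycles} = (−1)^{79−2} = (−1)^77 = -1.

-1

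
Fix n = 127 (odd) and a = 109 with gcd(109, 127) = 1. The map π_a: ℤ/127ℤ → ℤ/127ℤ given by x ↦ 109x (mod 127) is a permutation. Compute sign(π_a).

-1

Start at x=83: 83 → 30 → 95 → 68 → 46 → 61 → 45 → … (one orbit).
Cycle type of π: 126 + 1; total 2 cycles.
Σ(ℓ_i−1) = 127−2 = 125; sign = (−1)^125 = -1.
Zolotarev: (109|127) = -1, matching the cycle-count sign.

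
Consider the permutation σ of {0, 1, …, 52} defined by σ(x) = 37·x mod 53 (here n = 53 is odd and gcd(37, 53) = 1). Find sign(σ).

+1

Trace 46: π^k(46) = [46, 6, 10, 52, 16, 9, 15] for k=0..6.
π_37 has 3 disjoint cycles with lengths [26, 26, 1] on {0,…,52}.
53 − 3 = 50 transpositions; sign(π) = (−1)^50 = +1.
The Jacobi symbol (37|53) = +1 (Zolotarev) agrees.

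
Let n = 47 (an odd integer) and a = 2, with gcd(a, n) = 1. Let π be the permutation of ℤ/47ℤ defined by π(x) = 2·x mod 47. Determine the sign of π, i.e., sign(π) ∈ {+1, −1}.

+1

Orbit of 16 under x↦2x: [16, 32, 17, 34, 21, 42, 37]… (length divides ord_47(2)).
3 cycles of lengths [23, 23, 1].
n − c = 47 − 3 = 44; sign = (−1)^44 = +1.
(2|47)_J = +1 (Zolotarev's lemma cross-check).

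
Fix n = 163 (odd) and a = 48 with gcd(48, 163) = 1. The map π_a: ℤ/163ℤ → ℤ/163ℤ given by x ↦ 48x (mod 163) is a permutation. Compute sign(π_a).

Start at x=77: 77 → 110 → 64 → 138 → 104 → 102 → 6 → … (one orbit).
Cycle lengths of π_48 on ℤ/163ℤ: [54, 54, 54, 1]; 4 cycles in total.
n − c = 163 − 4 = 159; sign = (−1)^159 = -1.

-1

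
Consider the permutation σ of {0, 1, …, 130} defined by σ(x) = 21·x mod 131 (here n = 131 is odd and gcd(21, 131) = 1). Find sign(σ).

+1

Orbit of 62 under x↦21x: [62, 123, 94, 9, 58, 39, 33]… (length divides ord_131(21)).
The orbit structure of x ↦ 21x mod 131: 3 orbits of sizes [65, 65, 1].
With 3 cycles on 131 points, sign = (−1)^{131−3} = +1.
(21|131)_J = +1 (Zolotarev's lemma cross-check).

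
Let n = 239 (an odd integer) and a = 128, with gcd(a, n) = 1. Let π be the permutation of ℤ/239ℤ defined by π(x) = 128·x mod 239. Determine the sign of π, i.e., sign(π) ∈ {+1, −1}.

Start at x=40: 40 → 101 → 22 → 187 → 36 → 67 → 211 → … (one orbit).
Cycle lengths of π_128 on ℤ/239ℤ: [17, 17, 17, 17, 17, 17, 17, 17, 17, 17, 17, 17, 17, 17, 1]; 15 cycles in total.
15 cycles on 239: each ℓ→(−1)^(ℓ−1), product (−1)^224 = +1.
Via Zolotarev, sign(π_{128}) = (128|239) = +1.

+1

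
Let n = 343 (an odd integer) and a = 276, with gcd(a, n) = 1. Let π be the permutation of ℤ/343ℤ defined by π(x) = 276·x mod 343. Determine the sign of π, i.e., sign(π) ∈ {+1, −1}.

-1

Start at x=165: 165 → 264 → 148 → 31 → 324 → 244 → 116 → … (one orbit).
Decompose π into cycles: lengths [42, 42, 42, 42, 42, 42, 42, 6, 6, 6, 6, 6, 6, 6, 6, 1] (16 cycles, including the fixed point 0).
sign(π) = (−1)^{n − #cycles} = (−1)^{343−16} = (−1)^327 = -1.
Zolotarev: (276|343) = -1, matching the cycle-count sign.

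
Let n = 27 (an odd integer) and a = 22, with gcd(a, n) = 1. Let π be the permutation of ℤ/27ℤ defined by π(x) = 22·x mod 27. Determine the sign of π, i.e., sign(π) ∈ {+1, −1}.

Trace 25: π^k(25) = [25, 10, 4, 7, 19, 13, 16] for k=0..6.
Cycle lengths of π_22 on ℤ/27ℤ: [9, 9, 3, 3, 1, 1, 1]; 7 cycles in total.
27 − 7 = 20 transpositions; sign(π) = (−1)^20 = +1.

+1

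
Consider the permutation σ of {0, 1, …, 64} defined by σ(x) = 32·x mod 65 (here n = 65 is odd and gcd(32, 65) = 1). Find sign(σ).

Start at x=2: 2 → 64 → 33 → 16 → 57 → 4 → 63 → … (one orbit).
The orbit structure of x ↦ 32x mod 65: 7 orbits of sizes [12, 12, 12, 12, 12, 4, 1].
65 − 7 = 58 transpositions; sign(π) = (−1)^58 = +1.

+1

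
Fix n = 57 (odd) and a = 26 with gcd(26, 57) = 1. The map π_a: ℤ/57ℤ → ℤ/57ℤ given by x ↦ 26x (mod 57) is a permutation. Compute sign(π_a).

Start at x=7: 7 → 11 → 1 → 26 → 49 → 20 → 7 (one orbit).
Decompose π into cycles: lengths [6, 6, 6, 6, 6, 6, 3, 3, 3, 3, 3, 3, 2, 1] (14 cycles, including the fixed point 0).
sign(π) = (−1)^{n − #cycles} = (−1)^{57−14} = (−1)^43 = -1.

-1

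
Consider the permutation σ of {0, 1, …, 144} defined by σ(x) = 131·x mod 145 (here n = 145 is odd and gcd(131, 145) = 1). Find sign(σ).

Start at x=66: 66 → 91 → 31 → 1 → 131 → 51 → 11 → … (one orbit).
Cycle lengths of π_131 on ℤ/145ℤ: [28, 28, 28, 28, 28, 1, 1, 1, 1, 1]; 10 cycles in total.
n − c = 145 − 10 = 135; sign = (−1)^135 = -1.

-1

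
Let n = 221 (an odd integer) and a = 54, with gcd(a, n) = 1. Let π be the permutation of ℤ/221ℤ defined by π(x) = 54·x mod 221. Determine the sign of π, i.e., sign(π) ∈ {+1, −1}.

+1

Start at x=155: 155 → 193 → 35 → 122 → 179 → 163 → 183 → … (one orbit).
Cycle lengths of π_54 on ℤ/221ℤ: [48, 48, 48, 48, 16, 12, 1]; 7 cycles in total.
Σ(ℓ_i−1) = 221−7 = 214; sign = (−1)^214 = +1.
Zolotarev: (54|221) = +1, matching the cycle-count sign.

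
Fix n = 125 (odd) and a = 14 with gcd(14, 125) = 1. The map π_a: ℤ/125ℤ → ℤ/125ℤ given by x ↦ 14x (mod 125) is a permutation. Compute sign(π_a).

+1

Orbit of 21 under x↦14x: [21, 44, 116, 124, 111, 54, 6]… (length divides ord_125(14)).
Cycle type of π: 50×2 + 10×2 + 2×2 + 1; total 7 cycles.
sign(π) = (−1)^{n − #cycles} = (−1)^{125−7} = (−1)^118 = +1.
Via Zolotarev, sign(π_{14}) = (14|125) = +1.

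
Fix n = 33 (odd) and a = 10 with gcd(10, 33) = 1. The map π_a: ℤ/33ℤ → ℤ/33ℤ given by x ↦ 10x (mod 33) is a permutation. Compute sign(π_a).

Orbit of 1 under x↦10x: [1, 10]… (length divides ord_33(10)).
Cycle lengths of π_10 on ℤ/33ℤ: [2, 2, 2, 2, 2, 2, 2, 2, 2, 2, 2, 2, 2, 2, 2, 1, 1, 1]; 18 cycles in total.
sign(π) = (−1)^{n − #cycles} = (−1)^{33−18} = (−1)^15 = -1.

-1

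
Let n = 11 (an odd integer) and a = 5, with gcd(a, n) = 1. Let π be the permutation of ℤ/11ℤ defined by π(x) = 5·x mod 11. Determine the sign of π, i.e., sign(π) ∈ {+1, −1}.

Orbit of 3 under x↦5x: [3, 4, 9, 1, 5]… (length divides ord_11(5)).
Cycle type of π: 5×2 + 1; total 3 cycles.
3 cycles on 11: each ℓ→(−1)^(ℓ−1), product (−1)^8 = +1.
Check: (5/11) = +1 by Zolotarev.

+1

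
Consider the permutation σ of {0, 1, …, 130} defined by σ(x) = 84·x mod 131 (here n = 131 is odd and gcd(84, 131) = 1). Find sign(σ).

+1

Start at x=112: 112 → 107 → 80 → 39 → 1 → 84 → 113 → … (one orbit).
Cycle type of π: 13×10 + 1; total 11 cycles.
sign(π) = (−1)^{n − #cycles} = (−1)^{131−11} = (−1)^120 = +1.
Via Zolotarev, sign(π_{84}) = (84|131) = +1.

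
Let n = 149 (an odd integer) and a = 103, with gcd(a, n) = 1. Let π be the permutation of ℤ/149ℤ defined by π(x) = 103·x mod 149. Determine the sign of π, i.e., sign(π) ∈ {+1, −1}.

+1

Orbit of 42 under x↦103x: [42, 5, 68, 1, 103, 30, 110]… (length divides ord_149(103)).
Decompose π into cycles: lengths [74, 74, 1] (3 cycles, including the fixed point 0).
149 − 3 = 146 transpositions; sign(π) = (−1)^146 = +1.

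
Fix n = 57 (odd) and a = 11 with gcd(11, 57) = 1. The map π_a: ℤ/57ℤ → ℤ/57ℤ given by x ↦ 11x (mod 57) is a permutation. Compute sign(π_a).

-1

Trace 26: π^k(26) = [26, 1, 11, 7, 20, 49] for k=0..5.
Decompose π into cycles: lengths [6, 6, 6, 6, 6, 6, 3, 3, 3, 3, 3, 3, 2, 1] (14 cycles, including the fixed point 0).
Σ(ℓ_i−1) = 57−14 = 43; sign = (−1)^43 = -1.
Check: (11/57) = -1 by Zolotarev.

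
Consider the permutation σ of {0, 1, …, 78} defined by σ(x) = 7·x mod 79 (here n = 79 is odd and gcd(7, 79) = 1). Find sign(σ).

-1

Orbit of 35 under x↦7x: [35, 8, 56, 76, 58, 11, 77]… (length divides ord_79(7)).
π_7 has 2 disjoint cycles with lengths [78, 1] on {0,…,78}.
With 2 cycles on 79 points, sign = (−1)^{79−2} = -1.
The Jacobi symbol (7|79) = -1 (Zolotarev) agrees.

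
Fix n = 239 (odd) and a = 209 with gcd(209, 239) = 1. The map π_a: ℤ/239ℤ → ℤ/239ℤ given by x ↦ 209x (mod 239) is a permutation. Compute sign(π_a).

Trace 10: π^k(10) = [10, 178, 157, 70, 51, 143, 12] for k=0..6.
The orbit structure of x ↦ 209x mod 239: 2 orbits of sizes [238, 1].
n − c = 239 − 2 = 237; sign = (−1)^237 = -1.

-1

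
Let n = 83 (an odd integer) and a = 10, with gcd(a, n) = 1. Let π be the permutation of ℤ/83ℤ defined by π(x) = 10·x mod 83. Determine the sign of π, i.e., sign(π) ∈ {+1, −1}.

+1

Start at x=59: 59 → 9 → 7 → 70 → 36 → 28 → 31 → … (one orbit).
Cycle type of π: 41×2 + 1; total 3 cycles.
83 − 3 = 80 transpositions; sign(π) = (−1)^80 = +1.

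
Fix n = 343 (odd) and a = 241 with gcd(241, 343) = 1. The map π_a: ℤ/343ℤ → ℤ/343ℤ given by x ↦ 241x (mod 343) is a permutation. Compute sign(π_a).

-1

Orbit of 114 under x↦241x: [114, 34, 305, 103, 127, 80, 72]… (length divides ord_343(241)).
π_241 has 4 disjoint cycles with lengths [294, 42, 6, 1] on {0,…,342}.
With 4 cycles on 343 points, sign = (−1)^{343−4} = -1.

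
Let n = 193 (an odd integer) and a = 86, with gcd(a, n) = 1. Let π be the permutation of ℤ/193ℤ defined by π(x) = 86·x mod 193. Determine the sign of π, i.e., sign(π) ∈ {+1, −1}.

+1

Trace 63: π^k(63) = [63, 14, 46, 96, 150, 162, 36] for k=0..6.
π_86 has 3 disjoint cycles with lengths [96, 96, 1] on {0,…,192}.
n − c = 193 − 3 = 190; sign = (−1)^190 = +1.
The Jacobi symbol (86|193) = +1 (Zolotarev) agrees.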